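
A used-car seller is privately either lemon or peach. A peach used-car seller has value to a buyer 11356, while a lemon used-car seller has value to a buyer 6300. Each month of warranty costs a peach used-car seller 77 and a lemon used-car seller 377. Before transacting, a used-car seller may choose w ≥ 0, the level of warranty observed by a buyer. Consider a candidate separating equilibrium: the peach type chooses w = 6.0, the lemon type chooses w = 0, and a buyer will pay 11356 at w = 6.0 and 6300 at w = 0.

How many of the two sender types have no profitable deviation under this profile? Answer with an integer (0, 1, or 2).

Lemon type: stay at 0 → 6300; mimic → 11356 − 377 × 6.0 = 9094. IC fails (6300 < 9094).
Peach type: signal → 11356 − 77 × 6.0 = 10894; deviate to 0 → 6300. IC holds (10894 ≥ 6300).
1 of 2 constraints hold, so this profile is not an equilibrium.

1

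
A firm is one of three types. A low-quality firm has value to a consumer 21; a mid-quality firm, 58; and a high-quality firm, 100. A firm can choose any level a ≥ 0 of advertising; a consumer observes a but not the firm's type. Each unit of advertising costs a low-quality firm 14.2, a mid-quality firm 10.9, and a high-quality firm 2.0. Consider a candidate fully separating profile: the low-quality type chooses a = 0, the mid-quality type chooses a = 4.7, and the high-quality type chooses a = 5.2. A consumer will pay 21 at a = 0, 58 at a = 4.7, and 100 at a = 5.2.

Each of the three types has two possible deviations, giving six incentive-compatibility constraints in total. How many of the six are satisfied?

3

Low-quality (own payoff 21): to a=4.7 gives 58 − 14.2×4.7 = -8.74 → no gain ✓; to a=5.2 gives 100 − 14.2×5.2 = 26.16 → profitable ✗.
High-quality (own payoff 100 − 2.0×5.2 = 89.6): to a=0 gives 21 → no gain ✓; to a=4.7 gives 58 − 2.0×4.7 = 48.6 → no gain ✓.
Mid-quality (own payoff 58 − 10.9×4.7 = 6.77): to a=0 gives 21 → profitable ✗; to a=5.2 gives 100 − 10.9×5.2 = 43.32 → profitable ✗.
3 of the 6 constraints hold; not an equilibrium.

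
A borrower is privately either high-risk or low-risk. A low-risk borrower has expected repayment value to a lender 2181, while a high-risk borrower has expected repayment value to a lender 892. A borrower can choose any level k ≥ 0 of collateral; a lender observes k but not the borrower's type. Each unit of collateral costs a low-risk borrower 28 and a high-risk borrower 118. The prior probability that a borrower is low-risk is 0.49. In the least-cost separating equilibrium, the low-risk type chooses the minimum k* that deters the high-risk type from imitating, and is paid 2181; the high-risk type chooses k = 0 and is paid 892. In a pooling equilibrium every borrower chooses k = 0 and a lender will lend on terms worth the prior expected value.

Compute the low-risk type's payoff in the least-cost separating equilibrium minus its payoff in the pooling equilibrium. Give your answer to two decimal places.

351.53

Least-cost separating signal: k* solves 892 = 2181 − 118·k*, so k* = (2181 − 892)/118 ≈ 10.9237.
Low-risk type's separating payoff: 2181 − 28 × k* = 2181 − 28 × (2181 − 892)/118 = 2181 − 36092/118 ≈ 1875.1356.
Pooling payoff: 0.49 × 2181 + 0.51 × 892 = 1523.61.
Difference: 1875.1356 − 1523.61 = 351.5256, i.e. 351.53 to two decimal places.
The low-risk type prefers to separate.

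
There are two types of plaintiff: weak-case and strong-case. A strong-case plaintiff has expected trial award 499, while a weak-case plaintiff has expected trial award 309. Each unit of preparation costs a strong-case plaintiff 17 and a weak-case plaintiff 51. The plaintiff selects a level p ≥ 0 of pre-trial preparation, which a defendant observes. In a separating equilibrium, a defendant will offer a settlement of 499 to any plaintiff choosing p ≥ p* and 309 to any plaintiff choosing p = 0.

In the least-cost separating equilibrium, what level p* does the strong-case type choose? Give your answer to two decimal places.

3.73

A weak-case plaintiff choosing p = 0 receives 309.
Imitating at p* instead would pay 499 at cost 51·p*, netting 499 − 51·p*.
Indifference: 309 = 499 − 51·p*, so p* = (499 − 309) / 51 ≈ 3.73.
At p* the weak-case type's incentive constraint just binds; the strong-case type strictly prefers p* since its per-unit cost is lower.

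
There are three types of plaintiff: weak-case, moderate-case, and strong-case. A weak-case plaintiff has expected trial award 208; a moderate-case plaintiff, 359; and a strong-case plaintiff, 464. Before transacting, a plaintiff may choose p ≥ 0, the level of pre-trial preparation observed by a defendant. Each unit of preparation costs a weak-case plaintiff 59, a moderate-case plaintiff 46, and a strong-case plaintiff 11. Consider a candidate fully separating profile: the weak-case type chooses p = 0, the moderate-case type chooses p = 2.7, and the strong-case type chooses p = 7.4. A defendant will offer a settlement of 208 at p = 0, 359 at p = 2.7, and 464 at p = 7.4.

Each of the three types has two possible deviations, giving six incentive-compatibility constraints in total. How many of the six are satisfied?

Strong-case (own payoff 464 − 11×7.4 = 382.6): to p=0 gives 208 → no gain ✓; to p=2.7 gives 359 − 11×2.7 = 329.3 → no gain ✓.
Moderate-case (own payoff 359 − 46×2.7 = 234.8): to p=0 gives 208 → no gain ✓; to p=7.4 gives 464 − 46×7.4 = 123.6 → no gain ✓.
Weak-case (own payoff 208): to p=2.7 gives 359 − 59×2.7 = 199.7 → no gain ✓; to p=7.4 gives 464 − 59×7.4 = 27.4 → no gain ✓.
6 of the 6 constraints hold; this profile is a separating equilibrium.

6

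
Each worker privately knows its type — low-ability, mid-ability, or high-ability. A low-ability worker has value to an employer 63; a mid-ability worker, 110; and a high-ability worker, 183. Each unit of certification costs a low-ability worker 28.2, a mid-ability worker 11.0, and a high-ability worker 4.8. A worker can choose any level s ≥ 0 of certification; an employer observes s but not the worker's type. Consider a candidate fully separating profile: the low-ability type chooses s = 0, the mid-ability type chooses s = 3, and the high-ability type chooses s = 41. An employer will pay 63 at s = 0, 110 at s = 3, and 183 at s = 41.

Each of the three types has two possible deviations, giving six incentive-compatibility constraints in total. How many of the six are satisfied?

Low-ability (own payoff 63): to s=3 gives 110 − 28.2×3 = 25.4 → no gain ✓; to s=41 gives 183 − 28.2×41 = -973.2 → no gain ✓.
Mid-ability (own payoff 110 − 11.0×3 = 77): to s=0 gives 63 → no gain ✓; to s=41 gives 183 − 11.0×41 = -268 → no gain ✓.
High-ability (own payoff 183 − 4.8×41 = -13.8): to s=0 gives 63 → profitable ✗; to s=3 gives 110 − 4.8×3 = 95.6 → profitable ✗.
4 of the 6 constraints hold; not an equilibrium.

4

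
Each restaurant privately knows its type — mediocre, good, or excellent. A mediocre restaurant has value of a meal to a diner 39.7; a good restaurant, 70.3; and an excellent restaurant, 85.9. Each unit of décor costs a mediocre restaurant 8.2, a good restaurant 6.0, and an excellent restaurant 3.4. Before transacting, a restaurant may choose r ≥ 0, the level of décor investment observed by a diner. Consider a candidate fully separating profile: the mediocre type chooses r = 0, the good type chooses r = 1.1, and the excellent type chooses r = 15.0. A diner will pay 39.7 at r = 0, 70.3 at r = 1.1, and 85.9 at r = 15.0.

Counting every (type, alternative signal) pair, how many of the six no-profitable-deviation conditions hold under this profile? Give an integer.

3

Excellent (own payoff 85.9 − 3.4×15.0 = 34.9): to r=0 gives 39.7 → profitable ✗; to r=1.1 gives 70.3 − 3.4×1.1 = 66.56 → profitable ✗.
Good (own payoff 70.3 − 6.0×1.1 = 63.7): to r=0 gives 39.7 → no gain ✓; to r=15.0 gives 85.9 − 6.0×15.0 = -4.1 → no gain ✓.
Mediocre (own payoff 39.7): to r=1.1 gives 70.3 − 8.2×1.1 = 61.28 → profitable ✗; to r=15.0 gives 85.9 − 8.2×15.0 = -37.1 → no gain ✓.
3 of the 6 constraints hold; not an equilibrium.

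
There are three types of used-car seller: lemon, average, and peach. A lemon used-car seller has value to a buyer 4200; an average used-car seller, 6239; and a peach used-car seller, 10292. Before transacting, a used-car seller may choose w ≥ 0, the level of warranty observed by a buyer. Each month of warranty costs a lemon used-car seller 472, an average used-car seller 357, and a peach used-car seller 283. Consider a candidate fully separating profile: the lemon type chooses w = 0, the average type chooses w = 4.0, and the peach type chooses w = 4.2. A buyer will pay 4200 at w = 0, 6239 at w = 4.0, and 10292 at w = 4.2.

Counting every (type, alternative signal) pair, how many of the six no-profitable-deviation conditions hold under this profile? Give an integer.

Peach (own payoff 10292 − 283×4.2 = 9103.4): to w=0 gives 4200 → no gain ✓; to w=4.0 gives 6239 − 283×4.0 = 5107 → no gain ✓.
Lemon (own payoff 4200): to w=4.0 gives 6239 − 472×4.0 = 4351 → profitable ✗; to w=4.2 gives 10292 − 472×4.2 = 8309.6 → profitable ✗.
Average (own payoff 6239 − 357×4.0 = 4811): to w=0 gives 4200 → no gain ✓; to w=4.2 gives 10292 − 357×4.2 = 8792.6 → profitable ✗.
3 of the 6 constraints hold; not an equilibrium.

3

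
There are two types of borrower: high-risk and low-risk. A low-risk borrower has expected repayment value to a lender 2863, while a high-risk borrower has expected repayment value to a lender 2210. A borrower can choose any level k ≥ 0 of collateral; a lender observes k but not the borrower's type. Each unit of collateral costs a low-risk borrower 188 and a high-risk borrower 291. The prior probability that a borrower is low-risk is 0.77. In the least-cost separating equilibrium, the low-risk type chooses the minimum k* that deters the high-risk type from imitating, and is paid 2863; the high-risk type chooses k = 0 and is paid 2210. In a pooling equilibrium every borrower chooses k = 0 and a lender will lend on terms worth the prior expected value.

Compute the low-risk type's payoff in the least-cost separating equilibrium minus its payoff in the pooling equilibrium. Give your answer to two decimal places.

-271.68

Least-cost separating signal: k* solves 2210 = 2863 − 291·k*, so k* = (2863 − 2210)/291 ≈ 2.2440.
Low-risk type's separating payoff: 2863 − 188 × k* = 2863 − 188 × (2863 − 2210)/291 = 2863 − 122764/291 ≈ 2441.1306.
Pooling payoff: 0.77 × 2863 + 0.23 × 2210 = 2712.81.
Difference: 2441.1306 − 2712.81 = -271.6794, i.e. -271.68 to two decimal places.
The low-risk type would prefer the pooling outcome.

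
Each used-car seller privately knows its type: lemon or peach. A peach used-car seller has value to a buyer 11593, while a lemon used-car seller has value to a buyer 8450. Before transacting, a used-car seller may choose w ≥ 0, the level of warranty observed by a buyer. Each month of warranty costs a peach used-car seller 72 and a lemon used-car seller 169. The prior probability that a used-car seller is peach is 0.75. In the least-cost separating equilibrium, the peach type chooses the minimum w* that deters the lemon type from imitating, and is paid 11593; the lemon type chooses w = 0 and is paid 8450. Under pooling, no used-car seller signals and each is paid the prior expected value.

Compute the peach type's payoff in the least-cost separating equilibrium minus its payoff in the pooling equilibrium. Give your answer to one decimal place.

Least-cost separating signal: w* solves 8450 = 11593 − 169·w*, so w* = (11593 − 8450)/169 ≈ 18.5976.
Peach type's separating payoff: 11593 − 72 × w* = 11593 − 72 × (11593 − 8450)/169 = 11593 − 226296/169 ≈ 10253.970.
Pooling payoff: 0.75 × 11593 + 0.25 × 8450 = 10807.25.
Difference: 10253.970 − 10807.25 = -553.28, i.e. -553.3 to one decimal place.
The peach type would prefer the pooling outcome.

-553.3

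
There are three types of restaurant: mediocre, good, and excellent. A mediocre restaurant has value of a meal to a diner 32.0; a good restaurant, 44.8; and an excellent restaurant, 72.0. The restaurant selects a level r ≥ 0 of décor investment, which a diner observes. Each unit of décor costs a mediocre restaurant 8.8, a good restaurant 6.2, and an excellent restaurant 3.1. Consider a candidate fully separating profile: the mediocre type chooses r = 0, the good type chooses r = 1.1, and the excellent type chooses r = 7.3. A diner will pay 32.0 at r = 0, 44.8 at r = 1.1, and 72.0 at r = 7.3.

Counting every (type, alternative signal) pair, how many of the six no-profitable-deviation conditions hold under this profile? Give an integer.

5

Good (own payoff 44.8 − 6.2×1.1 = 37.98): to r=0 gives 32.0 → no gain ✓; to r=7.3 gives 72.0 − 6.2×7.3 = 26.74 → no gain ✓.
Mediocre (own payoff 32.0): to r=1.1 gives 44.8 − 8.8×1.1 = 35.12 → profitable ✗; to r=7.3 gives 72.0 − 8.8×7.3 = 7.76 → no gain ✓.
Excellent (own payoff 72.0 − 3.1×7.3 = 49.37): to r=0 gives 32.0 → no gain ✓; to r=1.1 gives 44.8 − 3.1×1.1 = 41.39 → no gain ✓.
5 of the 6 constraints hold; not an equilibrium.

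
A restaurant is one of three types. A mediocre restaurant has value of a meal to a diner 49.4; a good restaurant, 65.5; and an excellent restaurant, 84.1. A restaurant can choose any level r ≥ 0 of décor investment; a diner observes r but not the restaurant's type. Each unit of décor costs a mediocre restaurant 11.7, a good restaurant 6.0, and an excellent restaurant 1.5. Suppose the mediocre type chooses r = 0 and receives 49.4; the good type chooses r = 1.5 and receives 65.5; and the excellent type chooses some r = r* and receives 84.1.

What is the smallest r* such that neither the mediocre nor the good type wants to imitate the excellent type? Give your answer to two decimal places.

Good type (on-path payoff 65.5 − 6.0×1.5 = 56.5) won't mimic when 56.5 ≥ 84.1 − 6.0·r*, i.e. r* ≥ 4.60.
Mediocre type (on-path payoff 49.4) won't mimic when 49.4 ≥ 84.1 − 11.7·r*, i.e. r* ≥ 2.97.
Both must hold, so r* = max(2.97, 4.60) = 4.60. The good type's constraint binds.

4.60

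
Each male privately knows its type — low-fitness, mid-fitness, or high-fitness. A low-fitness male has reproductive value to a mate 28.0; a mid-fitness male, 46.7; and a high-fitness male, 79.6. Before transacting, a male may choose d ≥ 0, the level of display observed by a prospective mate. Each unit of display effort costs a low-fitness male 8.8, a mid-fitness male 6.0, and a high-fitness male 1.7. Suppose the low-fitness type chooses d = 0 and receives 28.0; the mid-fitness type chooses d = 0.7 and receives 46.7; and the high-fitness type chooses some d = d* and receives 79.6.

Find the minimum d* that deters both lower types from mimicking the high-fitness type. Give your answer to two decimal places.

6.18

Mid-fitness type (on-path payoff 46.7 − 6.0×0.7 = 42.5) won't mimic when 42.5 ≥ 79.6 − 6.0·d*, i.e. d* ≥ 6.18.
Low-fitness type (on-path payoff 28.0) won't mimic when 28.0 ≥ 79.6 − 8.8·d*, i.e. d* ≥ 5.86.
Both must hold, so d* = max(5.86, 6.18) = 6.18. The mid-fitness type's constraint binds.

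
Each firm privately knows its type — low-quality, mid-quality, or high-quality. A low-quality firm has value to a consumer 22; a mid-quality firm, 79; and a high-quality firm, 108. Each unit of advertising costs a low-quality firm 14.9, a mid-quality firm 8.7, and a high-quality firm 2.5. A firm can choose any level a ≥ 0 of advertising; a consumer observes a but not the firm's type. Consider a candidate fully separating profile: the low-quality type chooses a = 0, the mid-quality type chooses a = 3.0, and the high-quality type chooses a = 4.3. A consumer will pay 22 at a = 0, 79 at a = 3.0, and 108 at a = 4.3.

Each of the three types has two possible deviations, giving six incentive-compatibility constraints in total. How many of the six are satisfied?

3

Mid-quality (own payoff 79 − 8.7×3.0 = 52.9): to a=0 gives 22 → no gain ✓; to a=4.3 gives 108 − 8.7×4.3 = 70.59 → profitable ✗.
High-quality (own payoff 108 − 2.5×4.3 = 97.25): to a=0 gives 22 → no gain ✓; to a=3.0 gives 79 − 2.5×3.0 = 71.5 → no gain ✓.
Low-quality (own payoff 22): to a=3.0 gives 79 − 14.9×3.0 = 34.3 → profitable ✗; to a=4.3 gives 108 − 14.9×4.3 = 43.93 → profitable ✗.
3 of the 6 constraints hold; not an equilibrium.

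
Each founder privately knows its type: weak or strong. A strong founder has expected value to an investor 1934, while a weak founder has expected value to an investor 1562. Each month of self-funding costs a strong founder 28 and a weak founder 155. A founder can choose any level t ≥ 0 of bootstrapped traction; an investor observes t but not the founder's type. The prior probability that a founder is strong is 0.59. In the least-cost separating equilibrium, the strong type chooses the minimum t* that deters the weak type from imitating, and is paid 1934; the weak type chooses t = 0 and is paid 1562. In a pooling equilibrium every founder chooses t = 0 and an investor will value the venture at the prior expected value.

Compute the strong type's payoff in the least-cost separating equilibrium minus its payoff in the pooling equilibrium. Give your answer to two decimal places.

Least-cost separating signal: t* solves 1562 = 1934 − 155·t*, so t* = (1934 − 1562)/155 = 2.4.
Strong type's separating payoff: 1934 − 28 × t* = 1934 − 28 × (1934 − 1562)/155 = 1934 − 10416/155 = 1866.8.
Pooling payoff: 0.59 × 1934 + 0.41 × 1562 = 1781.48.
Difference: 1866.8 − 1781.48 = 85.32.
The strong type prefers to separate.

85.32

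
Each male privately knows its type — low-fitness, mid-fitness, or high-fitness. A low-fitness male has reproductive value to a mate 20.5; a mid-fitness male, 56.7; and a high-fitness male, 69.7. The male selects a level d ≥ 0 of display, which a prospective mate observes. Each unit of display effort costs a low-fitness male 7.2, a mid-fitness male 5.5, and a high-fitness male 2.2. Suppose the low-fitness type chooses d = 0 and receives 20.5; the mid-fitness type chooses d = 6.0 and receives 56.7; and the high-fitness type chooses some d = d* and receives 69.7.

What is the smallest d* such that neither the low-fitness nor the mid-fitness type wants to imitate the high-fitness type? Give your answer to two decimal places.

Mid-fitness type (on-path payoff 56.7 − 5.5×6.0 = 23.7) won't mimic when 23.7 ≥ 69.7 − 5.5·d*, i.e. d* ≥ 8.36.
Low-fitness type (on-path payoff 20.5) won't mimic when 20.5 ≥ 69.7 − 7.2·d*, i.e. d* ≥ 6.83.
Both must hold, so d* = max(6.83, 8.36) = 8.36. The mid-fitness type's constraint binds.

8.36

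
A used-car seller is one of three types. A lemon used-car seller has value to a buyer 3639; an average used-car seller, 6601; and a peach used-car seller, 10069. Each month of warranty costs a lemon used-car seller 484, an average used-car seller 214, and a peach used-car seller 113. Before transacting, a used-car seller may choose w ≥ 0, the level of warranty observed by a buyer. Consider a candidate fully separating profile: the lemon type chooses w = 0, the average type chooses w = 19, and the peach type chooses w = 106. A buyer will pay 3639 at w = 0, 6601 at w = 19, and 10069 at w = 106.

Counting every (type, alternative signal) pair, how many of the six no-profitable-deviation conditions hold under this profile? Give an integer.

3

Lemon (own payoff 3639): to w=19 gives 6601 − 484×19 = -2595 → no gain ✓; to w=106 gives 10069 − 484×106 = -41235 → no gain ✓.
Peach (own payoff 10069 − 113×106 = -1909): to w=0 gives 3639 → profitable ✗; to w=19 gives 6601 − 113×19 = 4454 → profitable ✗.
Average (own payoff 6601 − 214×19 = 2535): to w=0 gives 3639 → profitable ✗; to w=106 gives 10069 − 214×106 = -12615 → no gain ✓.
3 of the 6 constraints hold; not an equilibrium.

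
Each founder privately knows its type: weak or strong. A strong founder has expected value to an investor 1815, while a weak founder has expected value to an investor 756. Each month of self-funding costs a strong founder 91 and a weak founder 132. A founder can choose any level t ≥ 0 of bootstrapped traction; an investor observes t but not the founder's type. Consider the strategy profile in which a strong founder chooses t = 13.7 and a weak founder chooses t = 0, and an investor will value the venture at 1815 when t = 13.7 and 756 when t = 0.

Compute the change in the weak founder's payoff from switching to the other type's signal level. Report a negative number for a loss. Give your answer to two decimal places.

Playing t = 0 the weak founder receives 756.
Deviating to t = 13.7 brings payment 1815 at cost 132 × 13.7 = 1808.4, netting 6.6.
Gain from deviating: 6.6 − 756 = -749.40.
The gain is negative, so the weak type's incentive-compatibility constraint is satisfied.

-749.40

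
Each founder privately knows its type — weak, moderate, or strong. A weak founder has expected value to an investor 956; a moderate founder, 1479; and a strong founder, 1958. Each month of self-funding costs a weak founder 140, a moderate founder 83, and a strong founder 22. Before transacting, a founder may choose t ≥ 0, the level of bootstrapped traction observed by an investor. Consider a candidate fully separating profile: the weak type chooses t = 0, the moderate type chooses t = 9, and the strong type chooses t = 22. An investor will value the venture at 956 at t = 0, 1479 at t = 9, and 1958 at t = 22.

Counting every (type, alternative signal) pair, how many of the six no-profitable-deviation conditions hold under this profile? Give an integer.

5

Moderate (own payoff 1479 − 83×9 = 732): to t=0 gives 956 → profitable ✗; to t=22 gives 1958 − 83×22 = 132 → no gain ✓.
Weak (own payoff 956): to t=9 gives 1479 − 140×9 = 219 → no gain ✓; to t=22 gives 1958 − 140×22 = -1122 → no gain ✓.
Strong (own payoff 1958 − 22×22 = 1474): to t=0 gives 956 → no gain ✓; to t=9 gives 1479 − 22×9 = 1281 → no gain ✓.
5 of the 6 constraints hold; not an equilibrium.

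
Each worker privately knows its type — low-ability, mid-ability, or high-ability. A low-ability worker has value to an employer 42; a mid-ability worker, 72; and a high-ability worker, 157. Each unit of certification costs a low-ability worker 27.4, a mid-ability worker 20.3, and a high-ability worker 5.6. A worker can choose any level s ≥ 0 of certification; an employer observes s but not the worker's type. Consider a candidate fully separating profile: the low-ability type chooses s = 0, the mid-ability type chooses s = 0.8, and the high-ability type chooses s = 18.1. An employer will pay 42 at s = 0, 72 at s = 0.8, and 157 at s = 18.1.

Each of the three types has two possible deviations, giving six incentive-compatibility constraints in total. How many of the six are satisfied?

4

Mid-ability (own payoff 72 − 20.3×0.8 = 55.76): to s=0 gives 42 → no gain ✓; to s=18.1 gives 157 − 20.3×18.1 = -210.43 → no gain ✓.
High-ability (own payoff 157 − 5.6×18.1 = 55.64): to s=0 gives 42 → no gain ✓; to s=0.8 gives 72 − 5.6×0.8 = 67.52 → profitable ✗.
Low-ability (own payoff 42): to s=0.8 gives 72 − 27.4×0.8 = 50.08 → profitable ✗; to s=18.1 gives 157 − 27.4×18.1 = -338.94 → no gain ✓.
4 of the 6 constraints hold; not an equilibrium.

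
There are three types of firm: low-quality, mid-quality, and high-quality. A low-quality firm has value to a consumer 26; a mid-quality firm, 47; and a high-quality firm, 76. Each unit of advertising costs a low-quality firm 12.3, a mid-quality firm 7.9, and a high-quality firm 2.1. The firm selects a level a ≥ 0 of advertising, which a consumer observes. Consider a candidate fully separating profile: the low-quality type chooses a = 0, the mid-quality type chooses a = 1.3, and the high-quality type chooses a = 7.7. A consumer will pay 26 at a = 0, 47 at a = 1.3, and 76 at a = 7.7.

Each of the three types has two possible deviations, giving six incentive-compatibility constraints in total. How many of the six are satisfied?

High-quality (own payoff 76 − 2.1×7.7 = 59.83): to a=0 gives 26 → no gain ✓; to a=1.3 gives 47 − 2.1×1.3 = 44.27 → no gain ✓.
Mid-quality (own payoff 47 − 7.9×1.3 = 36.73): to a=0 gives 26 → no gain ✓; to a=7.7 gives 76 − 7.9×7.7 = 15.17 → no gain ✓.
Low-quality (own payoff 26): to a=1.3 gives 47 − 12.3×1.3 = 31.01 → profitable ✗; to a=7.7 gives 76 − 12.3×7.7 = -18.71 → no gain ✓.
5 of the 6 constraints hold; not an equilibrium.

5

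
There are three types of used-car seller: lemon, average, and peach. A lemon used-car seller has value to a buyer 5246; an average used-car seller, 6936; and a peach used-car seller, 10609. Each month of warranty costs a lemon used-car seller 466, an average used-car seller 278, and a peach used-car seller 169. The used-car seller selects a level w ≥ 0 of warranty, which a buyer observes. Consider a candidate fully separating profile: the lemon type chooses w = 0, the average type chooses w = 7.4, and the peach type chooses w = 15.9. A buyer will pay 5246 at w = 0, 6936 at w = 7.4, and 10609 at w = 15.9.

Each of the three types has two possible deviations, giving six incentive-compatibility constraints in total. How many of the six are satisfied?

Peach (own payoff 10609 − 169×15.9 = 7921.9): to w=0 gives 5246 → no gain ✓; to w=7.4 gives 6936 − 169×7.4 = 5685.4 → no gain ✓.
Average (own payoff 6936 − 278×7.4 = 4878.8): to w=0 gives 5246 → profitable ✗; to w=15.9 gives 10609 − 278×15.9 = 6188.8 → profitable ✗.
Lemon (own payoff 5246): to w=7.4 gives 6936 − 466×7.4 = 3487.6 → no gain ✓; to w=15.9 gives 10609 − 466×15.9 = 3199.6 → no gain ✓.
4 of the 6 constraints hold; not an equilibrium.

4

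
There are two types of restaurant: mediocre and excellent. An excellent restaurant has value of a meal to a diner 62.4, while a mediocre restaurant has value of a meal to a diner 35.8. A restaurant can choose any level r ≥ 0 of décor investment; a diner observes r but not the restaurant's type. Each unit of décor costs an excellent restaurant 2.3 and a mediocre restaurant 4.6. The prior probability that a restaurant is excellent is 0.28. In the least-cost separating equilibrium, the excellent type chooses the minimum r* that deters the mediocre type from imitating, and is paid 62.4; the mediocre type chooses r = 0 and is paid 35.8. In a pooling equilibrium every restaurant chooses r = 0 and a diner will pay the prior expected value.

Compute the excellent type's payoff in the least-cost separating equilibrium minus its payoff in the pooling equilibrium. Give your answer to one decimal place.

5.9

Least-cost separating signal: r* solves 35.8 = 62.4 − 4.6·r*, so r* = (62.4 − 35.8)/4.6 ≈ 5.7826.
Excellent type's separating payoff: 62.4 − 2.3 × r* = 62.4 − 2.3 × (62.4 − 35.8)/4.6 = 62.4 − 61.18/4.6 = 49.1.
Pooling payoff: 0.28 × 62.4 + 0.72 × 35.8 = 43.248.
Difference: 49.1 − 43.248 = 5.852, i.e. 5.9 to one decimal place.
The excellent type prefers to separate.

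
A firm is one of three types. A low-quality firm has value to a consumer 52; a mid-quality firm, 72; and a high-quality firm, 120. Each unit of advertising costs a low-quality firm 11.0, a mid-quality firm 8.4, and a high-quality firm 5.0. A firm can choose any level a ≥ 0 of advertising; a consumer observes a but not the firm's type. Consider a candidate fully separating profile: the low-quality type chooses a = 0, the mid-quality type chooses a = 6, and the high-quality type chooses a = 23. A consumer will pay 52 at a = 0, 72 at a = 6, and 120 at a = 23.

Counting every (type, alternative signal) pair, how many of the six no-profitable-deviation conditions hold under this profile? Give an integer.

3

Low-quality (own payoff 52): to a=6 gives 72 − 11.0×6 = 6 → no gain ✓; to a=23 gives 120 − 11.0×23 = -133 → no gain ✓.
High-quality (own payoff 120 − 5.0×23 = 5): to a=0 gives 52 → profitable ✗; to a=6 gives 72 − 5.0×6 = 42 → profitable ✗.
Mid-quality (own payoff 72 − 8.4×6 = 21.6): to a=0 gives 52 → profitable ✗; to a=23 gives 120 − 8.4×23 = -73.2 → no gain ✓.
3 of the 6 constraints hold; not an equilibrium.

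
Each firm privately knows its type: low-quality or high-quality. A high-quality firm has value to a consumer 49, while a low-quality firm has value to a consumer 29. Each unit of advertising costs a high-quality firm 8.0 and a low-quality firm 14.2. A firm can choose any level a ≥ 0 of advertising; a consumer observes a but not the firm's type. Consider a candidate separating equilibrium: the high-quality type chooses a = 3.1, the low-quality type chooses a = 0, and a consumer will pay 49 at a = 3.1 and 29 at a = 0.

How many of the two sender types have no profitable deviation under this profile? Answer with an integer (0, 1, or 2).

1

High-quality type: signal → 49 − 8.0 × 3.1 = 24.2; deviate to 0 → 29. IC fails (24.2 < 29).
Low-quality type: stay at 0 → 29; mimic → 49 − 14.2 × 3.1 = 4.98. IC holds (29 ≥ 4.98).
1 of 2 constraints hold, so this profile is not an equilibrium.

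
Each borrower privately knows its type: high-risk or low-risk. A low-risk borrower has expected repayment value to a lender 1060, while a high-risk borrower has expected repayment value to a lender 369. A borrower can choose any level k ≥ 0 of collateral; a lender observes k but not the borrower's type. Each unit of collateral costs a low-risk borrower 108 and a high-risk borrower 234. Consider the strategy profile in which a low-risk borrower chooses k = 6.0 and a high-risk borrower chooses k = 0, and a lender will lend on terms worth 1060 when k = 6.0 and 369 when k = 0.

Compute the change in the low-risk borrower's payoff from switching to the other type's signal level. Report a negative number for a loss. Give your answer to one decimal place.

Playing k = 6.0 the low-risk borrower receives 1060 − 108 × 6.0 = 412.
Deviating to k = 0 yields 369 instead.
Gain from deviating: 369 − 412 = -43.0.
The gain is negative, so the low-risk type's incentive-compatibility constraint is satisfied.

-43.0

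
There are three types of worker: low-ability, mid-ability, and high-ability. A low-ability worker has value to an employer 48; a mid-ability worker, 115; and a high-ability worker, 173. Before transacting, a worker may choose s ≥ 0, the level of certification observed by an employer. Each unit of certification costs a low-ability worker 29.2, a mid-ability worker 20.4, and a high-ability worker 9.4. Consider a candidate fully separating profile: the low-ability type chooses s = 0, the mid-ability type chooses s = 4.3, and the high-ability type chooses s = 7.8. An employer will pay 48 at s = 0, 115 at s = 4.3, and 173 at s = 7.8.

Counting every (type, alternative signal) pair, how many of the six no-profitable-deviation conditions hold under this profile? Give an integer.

Low-ability (own payoff 48): to s=4.3 gives 115 − 29.2×4.3 = -10.56 → no gain ✓; to s=7.8 gives 173 − 29.2×7.8 = -54.76 → no gain ✓.
High-ability (own payoff 173 − 9.4×7.8 = 99.68): to s=0 gives 48 → no gain ✓; to s=4.3 gives 115 − 9.4×4.3 = 74.58 → no gain ✓.
Mid-ability (own payoff 115 − 20.4×4.3 = 27.28): to s=0 gives 48 → profitable ✗; to s=7.8 gives 173 − 20.4×7.8 = 13.88 → no gain ✓.
5 of the 6 constraints hold; not an equilibrium.

5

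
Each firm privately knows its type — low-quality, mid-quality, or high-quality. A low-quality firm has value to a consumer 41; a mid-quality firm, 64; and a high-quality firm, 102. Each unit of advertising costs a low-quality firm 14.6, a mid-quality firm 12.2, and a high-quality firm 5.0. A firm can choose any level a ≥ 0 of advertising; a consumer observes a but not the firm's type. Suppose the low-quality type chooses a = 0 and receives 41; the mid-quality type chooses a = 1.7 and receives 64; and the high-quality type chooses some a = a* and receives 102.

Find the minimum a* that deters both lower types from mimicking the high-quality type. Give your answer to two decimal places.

4.81

Low-quality type (on-path payoff 41) won't mimic when 41 ≥ 102 − 14.6·a*, i.e. a* ≥ 4.18.
Mid-quality type (on-path payoff 64 − 12.2×1.7 = 43.26) won't mimic when 43.26 ≥ 102 − 12.2·a*, i.e. a* ≥ 4.81.
Both must hold, so a* = max(4.18, 4.81) = 4.81. The mid-quality type's constraint binds.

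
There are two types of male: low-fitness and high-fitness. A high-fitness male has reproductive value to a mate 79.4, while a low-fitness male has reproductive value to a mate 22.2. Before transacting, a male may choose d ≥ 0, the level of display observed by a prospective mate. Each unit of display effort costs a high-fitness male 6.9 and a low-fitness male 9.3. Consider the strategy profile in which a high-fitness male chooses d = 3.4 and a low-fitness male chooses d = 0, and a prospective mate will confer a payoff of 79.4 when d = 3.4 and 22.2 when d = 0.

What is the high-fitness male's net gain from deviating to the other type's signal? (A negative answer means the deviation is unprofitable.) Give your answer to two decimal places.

Playing d = 3.4 the high-fitness male receives 79.4 − 6.9 × 3.4 = 55.94.
Deviating to d = 0 yields 22.2 instead.
Gain from deviating: 22.2 − 55.94 = -33.74.
The gain is negative, so the high-fitness type's incentive-compatibility constraint is satisfied.

-33.74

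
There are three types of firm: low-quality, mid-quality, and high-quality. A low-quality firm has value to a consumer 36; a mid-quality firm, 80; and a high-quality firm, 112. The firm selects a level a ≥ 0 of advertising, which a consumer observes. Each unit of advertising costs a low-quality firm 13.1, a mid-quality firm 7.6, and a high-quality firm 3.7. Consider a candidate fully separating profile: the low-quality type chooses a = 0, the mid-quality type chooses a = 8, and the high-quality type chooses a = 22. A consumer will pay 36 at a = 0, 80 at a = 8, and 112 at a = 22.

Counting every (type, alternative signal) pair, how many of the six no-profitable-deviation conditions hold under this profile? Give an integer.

3

Mid-quality (own payoff 80 − 7.6×8 = 19.2): to a=0 gives 36 → profitable ✗; to a=22 gives 112 − 7.6×22 = -55.2 → no gain ✓.
High-quality (own payoff 112 − 3.7×22 = 30.6): to a=0 gives 36 → profitable ✗; to a=8 gives 80 − 3.7×8 = 50.4 → profitable ✗.
Low-quality (own payoff 36): to a=8 gives 80 − 13.1×8 = -24.8 → no gain ✓; to a=22 gives 112 − 13.1×22 = -176.2 → no gain ✓.
3 of the 6 constraints hold; not an equilibrium.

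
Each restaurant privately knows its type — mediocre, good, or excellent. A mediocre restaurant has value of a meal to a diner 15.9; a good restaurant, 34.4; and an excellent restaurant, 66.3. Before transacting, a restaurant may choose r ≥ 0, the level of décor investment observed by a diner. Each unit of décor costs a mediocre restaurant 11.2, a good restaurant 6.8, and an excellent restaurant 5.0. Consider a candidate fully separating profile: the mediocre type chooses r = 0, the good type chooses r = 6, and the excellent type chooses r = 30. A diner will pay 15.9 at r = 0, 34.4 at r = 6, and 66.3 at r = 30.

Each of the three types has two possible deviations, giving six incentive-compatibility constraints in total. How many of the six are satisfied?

3

Mediocre (own payoff 15.9): to r=6 gives 34.4 − 11.2×6 = -32.8 → no gain ✓; to r=30 gives 66.3 − 11.2×30 = -269.7 → no gain ✓.
Excellent (own payoff 66.3 − 5.0×30 = -83.7): to r=0 gives 15.9 → profitable ✗; to r=6 gives 34.4 − 5.0×6 = 4.4 → profitable ✗.
Good (own payoff 34.4 − 6.8×6 = -6.4): to r=0 gives 15.9 → profitable ✗; to r=30 gives 66.3 − 6.8×30 = -137.7 → no gain ✓.
3 of the 6 constraints hold; not an equilibrium.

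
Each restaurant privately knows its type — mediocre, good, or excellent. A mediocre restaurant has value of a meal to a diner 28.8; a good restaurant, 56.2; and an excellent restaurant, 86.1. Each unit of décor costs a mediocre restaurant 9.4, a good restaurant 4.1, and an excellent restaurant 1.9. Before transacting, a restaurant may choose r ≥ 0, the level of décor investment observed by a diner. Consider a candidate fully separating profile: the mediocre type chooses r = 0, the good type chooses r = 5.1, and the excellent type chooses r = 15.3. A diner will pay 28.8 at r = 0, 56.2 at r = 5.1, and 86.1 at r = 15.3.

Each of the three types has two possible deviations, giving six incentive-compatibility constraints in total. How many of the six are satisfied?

Mediocre (own payoff 28.8): to r=5.1 gives 56.2 − 9.4×5.1 = 8.26 → no gain ✓; to r=15.3 gives 86.1 − 9.4×15.3 = -57.72 → no gain ✓.
Good (own payoff 56.2 − 4.1×5.1 = 35.29): to r=0 gives 28.8 → no gain ✓; to r=15.3 gives 86.1 − 4.1×15.3 = 23.37 → no gain ✓.
Excellent (own payoff 86.1 − 1.9×15.3 = 57.03): to r=0 gives 28.8 → no gain ✓; to r=5.1 gives 56.2 − 1.9×5.1 = 46.51 → no gain ✓.
6 of the 6 constraints hold; this profile is a separating equilibrium.

6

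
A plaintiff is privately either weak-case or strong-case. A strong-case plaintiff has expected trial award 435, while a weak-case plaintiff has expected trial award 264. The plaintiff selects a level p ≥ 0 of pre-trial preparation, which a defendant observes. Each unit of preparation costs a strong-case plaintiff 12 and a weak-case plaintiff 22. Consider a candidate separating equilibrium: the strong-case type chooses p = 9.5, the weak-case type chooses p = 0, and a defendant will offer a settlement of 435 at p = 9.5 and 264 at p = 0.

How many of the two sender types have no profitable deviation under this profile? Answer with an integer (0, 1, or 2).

Weak-case type: stay at 0 → 264; mimic → 435 − 22 × 9.5 = 226. IC holds (264 ≥ 226).
Strong-case type: signal → 435 − 12 × 9.5 = 321; deviate to 0 → 264. IC holds (321 ≥ 264).
2 of 2 constraints hold, so this is a separating equilibrium.

2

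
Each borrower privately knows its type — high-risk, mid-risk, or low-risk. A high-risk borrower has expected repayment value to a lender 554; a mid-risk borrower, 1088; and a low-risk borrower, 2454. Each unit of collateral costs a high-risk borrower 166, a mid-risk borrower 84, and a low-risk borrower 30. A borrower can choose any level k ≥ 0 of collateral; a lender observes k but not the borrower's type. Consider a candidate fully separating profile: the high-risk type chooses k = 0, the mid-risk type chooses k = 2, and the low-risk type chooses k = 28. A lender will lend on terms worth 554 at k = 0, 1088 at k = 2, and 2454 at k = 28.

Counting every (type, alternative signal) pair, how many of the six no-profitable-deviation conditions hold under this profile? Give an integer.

5

Low-risk (own payoff 2454 − 30×28 = 1614): to k=0 gives 554 → no gain ✓; to k=2 gives 1088 − 30×2 = 1028 → no gain ✓.
High-risk (own payoff 554): to k=2 gives 1088 − 166×2 = 756 → profitable ✗; to k=28 gives 2454 − 166×28 = -2194 → no gain ✓.
Mid-risk (own payoff 1088 − 84×2 = 920): to k=0 gives 554 → no gain ✓; to k=28 gives 2454 − 84×28 = 102 → no gain ✓.
5 of the 6 constraints hold; not an equilibrium.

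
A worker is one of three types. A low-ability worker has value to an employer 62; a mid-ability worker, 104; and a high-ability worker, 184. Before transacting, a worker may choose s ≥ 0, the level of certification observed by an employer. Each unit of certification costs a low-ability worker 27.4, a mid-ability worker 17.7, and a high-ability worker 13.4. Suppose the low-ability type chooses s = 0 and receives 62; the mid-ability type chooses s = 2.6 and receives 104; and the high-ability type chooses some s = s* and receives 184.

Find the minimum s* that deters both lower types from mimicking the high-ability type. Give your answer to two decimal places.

Low-ability type (on-path payoff 62) won't mimic when 62 ≥ 184 − 27.4·s*, i.e. s* ≥ 4.45.
Mid-ability type (on-path payoff 104 − 17.7×2.6 = 57.98) won't mimic when 57.98 ≥ 184 − 17.7·s*, i.e. s* ≥ 7.12.
Both must hold, so s* = max(4.45, 7.12) = 7.12. The mid-ability type's constraint binds.

7.12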